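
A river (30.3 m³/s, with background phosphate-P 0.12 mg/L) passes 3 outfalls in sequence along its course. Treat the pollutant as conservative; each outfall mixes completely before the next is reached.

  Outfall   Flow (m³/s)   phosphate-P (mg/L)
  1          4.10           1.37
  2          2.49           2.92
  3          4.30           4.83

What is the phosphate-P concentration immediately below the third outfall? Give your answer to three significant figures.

Outfall 1: combined Q = 34.40 m³/s; C = (30.30·0.1200 + 4.100·1.370)/34.40 = 0.2690 mg/L.
Outfall 2: combined Q = 36.89 m³/s; C = (34.40·0.2690 + 2.490·2.920)/36.89 = 0.4479 mg/L.
Outfall 3: combined Q = 41.19 m³/s; C = (36.89·0.4479 + 4.300·4.830)/41.19 = 0.9054 mg/L.

0.905 mg/L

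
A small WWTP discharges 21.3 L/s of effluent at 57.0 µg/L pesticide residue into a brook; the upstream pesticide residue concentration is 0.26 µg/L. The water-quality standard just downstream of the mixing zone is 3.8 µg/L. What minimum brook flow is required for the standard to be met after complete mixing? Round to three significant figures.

320 L/s

Set C_mix = 3.8: (Q·0.2600 + 21.30·57.00) / (Q + 21.30) = 3.8
→ Q = 21.30·(57.00 − 3.8)/(3.8 − 0.2600) = 320.1 L/s.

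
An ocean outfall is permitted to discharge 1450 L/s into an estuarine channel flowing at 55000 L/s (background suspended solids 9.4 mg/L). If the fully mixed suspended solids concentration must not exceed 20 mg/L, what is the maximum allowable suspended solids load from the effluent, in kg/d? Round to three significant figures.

52900 kg/d

Mass balance at the limit: 55000·9.400 + 1450·Cₑ = 56450·20 → Cₑ = 422.1 mg/L.
1450 L/s = 1.450 m³/s. Load = 1.450 m³/s × 422.1 g/m³ × 86 400 s/d = 52880 kg/d.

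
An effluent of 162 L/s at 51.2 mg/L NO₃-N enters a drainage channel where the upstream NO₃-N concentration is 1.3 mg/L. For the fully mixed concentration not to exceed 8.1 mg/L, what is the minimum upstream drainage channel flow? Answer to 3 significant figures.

1030 L/s

Set C_mix = 8.1: (Q·1.300 + 162.0·51.20) / (Q + 162.0) = 8.1
→ Q = 162.0·(51.20 − 8.1)/(8.1 − 1.300) = 1027 L/s.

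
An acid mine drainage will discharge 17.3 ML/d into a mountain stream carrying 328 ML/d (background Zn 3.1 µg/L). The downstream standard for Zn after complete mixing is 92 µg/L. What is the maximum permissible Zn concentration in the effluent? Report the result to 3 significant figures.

1780 µg/L

At the limit, (Qr·Cr + Qe·Cₑ)/(Qr + Qe) = 92:
Cₑ = (345.3·92 − 328.0·3.100) / 17.30 = 1778 µg/L.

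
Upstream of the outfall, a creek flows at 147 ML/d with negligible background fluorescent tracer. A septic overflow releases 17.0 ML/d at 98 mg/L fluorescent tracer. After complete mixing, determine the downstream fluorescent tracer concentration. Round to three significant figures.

10.2 mg/L

Flow-weighted average: C = (147.0·0 + 17.00·98.00) / 164.0 = 1666/164.0 = 10.16 mg/L.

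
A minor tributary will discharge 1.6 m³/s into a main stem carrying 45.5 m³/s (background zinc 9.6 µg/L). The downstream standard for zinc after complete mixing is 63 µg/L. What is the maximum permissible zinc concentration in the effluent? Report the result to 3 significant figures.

1580 µg/L

At the limit, (Qr·Cr + Qe·Cₑ)/(Qr + Qe) = 63:
Cₑ = (47.10·63 − 45.50·9.600) / 1.600 = 1582 µg/L.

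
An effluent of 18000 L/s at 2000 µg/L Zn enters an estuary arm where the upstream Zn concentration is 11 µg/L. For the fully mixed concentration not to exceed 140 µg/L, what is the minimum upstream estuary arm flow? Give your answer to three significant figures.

Set C_mix = 140: (Q·11.00 + 18000·2000) / (Q + 18000) = 140
→ Q = 18000·(2000 − 140)/(140 − 11.00) = 259500 L/s.

260000 L/s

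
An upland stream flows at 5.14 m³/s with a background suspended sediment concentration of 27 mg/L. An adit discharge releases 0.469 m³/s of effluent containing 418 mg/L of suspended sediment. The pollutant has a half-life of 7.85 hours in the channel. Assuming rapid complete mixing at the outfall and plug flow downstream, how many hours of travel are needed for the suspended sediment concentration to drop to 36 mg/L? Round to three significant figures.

Mixed concentration C = ΣQC/ΣQ = (5.140·27.00 + 0.4690·418.0) / 5.609 = 334.8/5.609 = 59.69 mg/L.
Half-life 7.85 h → k = ln 2 / 7.85 = 0.08830 h⁻¹ = 2.119 d⁻¹.
59.69·exp(−k·t) = 36 → t = ln(59.69/36)/k = 20620 s = 5.727 h.

5.73 h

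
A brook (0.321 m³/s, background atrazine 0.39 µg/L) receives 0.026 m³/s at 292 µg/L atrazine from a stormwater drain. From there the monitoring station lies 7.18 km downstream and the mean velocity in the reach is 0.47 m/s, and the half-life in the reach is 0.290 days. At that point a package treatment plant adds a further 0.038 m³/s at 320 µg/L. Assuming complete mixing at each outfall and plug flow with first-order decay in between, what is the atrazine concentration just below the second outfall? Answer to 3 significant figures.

Mixed concentration C = ΣQC/ΣQ = (0.3210·0.3900 + 0.02600·292.0) / 0.3470 = 7.717/0.3470 = 22.24 µg/L; combined flow 0.3470 m³/s.
Travel time t = 7.18·1000 / 0.47 = 15280 s = 4.243 h.
Half-life 0.290 d → k = ln 2 / 0.290 = 2.390 d⁻¹.
First-order decay: C = 22.24·exp(−k·t) = 22.24·0.6553 = 14.57 µg/L.
At the second outfall, C = (0.3470·14.57 + 0.03800·320.0) / (0.3470 + 0.03800) = 44.72 µg/L.

44.7 µg/L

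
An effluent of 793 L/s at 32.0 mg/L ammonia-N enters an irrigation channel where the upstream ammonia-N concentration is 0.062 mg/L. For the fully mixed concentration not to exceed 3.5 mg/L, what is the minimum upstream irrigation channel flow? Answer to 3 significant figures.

6570 L/s

Set C_mix = 3.5: (Q·0.06200 + 793.0·32.00) / (Q + 793.0) = 3.5
→ Q = 793.0·(32.00 − 3.5)/(3.5 − 0.06200) = 6574 L/s.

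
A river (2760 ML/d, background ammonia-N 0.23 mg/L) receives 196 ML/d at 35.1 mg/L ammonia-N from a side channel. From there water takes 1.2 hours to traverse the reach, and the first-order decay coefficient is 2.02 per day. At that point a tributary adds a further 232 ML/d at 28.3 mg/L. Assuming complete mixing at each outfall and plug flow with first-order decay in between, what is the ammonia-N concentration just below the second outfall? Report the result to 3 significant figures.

Mixed concentration C = ΣQC/ΣQ = (2760·0.2300 + 196.0·35.10) / 2956 = 7514/2956 = 2.542 mg/L; combined flow 2956 ML/d.
After decay, C = 2.542 × e^(−kt) = 2.542 × 0.9039 = 2.298 mg/L.
Second outfall: C = (2956·2.298 + 232.0·28.30)/3188 = 4.190 mg/L.

4.19 mg/L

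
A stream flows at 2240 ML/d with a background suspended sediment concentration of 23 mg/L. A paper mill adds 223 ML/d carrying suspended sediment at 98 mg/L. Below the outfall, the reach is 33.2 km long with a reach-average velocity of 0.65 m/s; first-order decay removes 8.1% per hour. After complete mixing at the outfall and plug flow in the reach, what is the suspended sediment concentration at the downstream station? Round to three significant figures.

Mass balance: C = (2240·23.00 + 223.0·98.00) / 2463 = 73370/2463 = 29.79 mg/L.
Travel time t = 33.2·1000 / 0.65 = 51080 s = 14.19 h.
8.1%/h lost → k = −ln(1 − 0.081) = 0.08447 h⁻¹.
Decay over the reach: 29.79·exp(−kt) = 29.79·0.3017 = 8.987 mg/L.

8.99 mg/L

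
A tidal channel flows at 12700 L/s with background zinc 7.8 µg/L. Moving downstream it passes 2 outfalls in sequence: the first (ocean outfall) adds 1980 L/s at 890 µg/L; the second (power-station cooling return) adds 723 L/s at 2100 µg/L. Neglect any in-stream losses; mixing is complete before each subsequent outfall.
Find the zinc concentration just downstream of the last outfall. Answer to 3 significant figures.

219 µg/L

After outfall 1: Q = 12700 + 1980 = 14680 L/s; C = (12700·7.800 + 1980·890.0)/14680 = 126.8 µg/L.
After outfall 2: Q = 14680 + 723.0 = 15400 L/s; C = (14680·126.8 + 723.0·2100)/15400 = 219.4 µg/L.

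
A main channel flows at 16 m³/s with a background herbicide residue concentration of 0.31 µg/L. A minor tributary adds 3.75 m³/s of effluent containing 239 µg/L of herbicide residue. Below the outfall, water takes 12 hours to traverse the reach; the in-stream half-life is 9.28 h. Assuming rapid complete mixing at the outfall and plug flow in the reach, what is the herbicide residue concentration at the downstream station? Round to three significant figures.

18.6 µg/L

Mass balance: C = (16.00·0.3100 + 3.750·239.0) / 19.75 = 901.2/19.75 = 45.63 µg/L.
Half-life 9.28 h → k = ln 2 / 9.28 = 0.07469 h⁻¹ = 1.793 d⁻¹.
Decay over the reach: 45.63·exp(−kt) = 45.63·0.4081 = 18.62 µg/L.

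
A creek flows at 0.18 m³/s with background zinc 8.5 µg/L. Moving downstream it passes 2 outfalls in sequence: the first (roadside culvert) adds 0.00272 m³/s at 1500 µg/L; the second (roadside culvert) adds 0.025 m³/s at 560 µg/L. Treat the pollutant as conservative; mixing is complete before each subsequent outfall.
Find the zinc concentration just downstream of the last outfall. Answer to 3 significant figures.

After outfall 1: Q = 0.1800 + 0.002720 = 0.1827 m³/s; C = (0.1800·8.500 + 0.002720·1500)/0.1827 = 30.70 µg/L.
After outfall 2: Q = 0.1827 + 0.02500 = 0.2077 m³/s; C = (0.1827·30.70 + 0.02500·560.0)/0.2077 = 94.41 µg/L.

94.4 µg/L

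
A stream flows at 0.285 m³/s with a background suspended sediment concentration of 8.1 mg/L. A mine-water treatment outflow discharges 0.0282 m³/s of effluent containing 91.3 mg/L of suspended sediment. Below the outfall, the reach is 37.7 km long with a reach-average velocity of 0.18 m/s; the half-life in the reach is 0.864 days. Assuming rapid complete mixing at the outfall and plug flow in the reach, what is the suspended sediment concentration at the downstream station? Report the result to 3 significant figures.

2.23 mg/L

Mass balance: C = (0.2850·8.100 + 0.02820·91.30) / 0.3132 = 4.883/0.3132 = 15.59 mg/L.
Travel time t = 37.7·1000 / 0.18 = 209400 s = 58.18 h.
Half-life 0.864 d → k = ln 2 / 0.864 = 0.8023 d⁻¹.
Applying C = C₀e^(−kt): 15.59 × 0.1430 = 2.230 mg/L.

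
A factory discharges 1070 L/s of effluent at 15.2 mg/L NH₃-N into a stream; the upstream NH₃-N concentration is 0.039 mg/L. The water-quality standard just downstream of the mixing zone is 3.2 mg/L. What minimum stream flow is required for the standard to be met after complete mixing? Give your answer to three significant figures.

4060 L/s

Set C_mix = 3.2: (Q·0.03900 + 1070·15.20) / (Q + 1070) = 3.2
→ Q = 1070·(15.20 − 3.2)/(3.2 − 0.03900) = 4062 L/s.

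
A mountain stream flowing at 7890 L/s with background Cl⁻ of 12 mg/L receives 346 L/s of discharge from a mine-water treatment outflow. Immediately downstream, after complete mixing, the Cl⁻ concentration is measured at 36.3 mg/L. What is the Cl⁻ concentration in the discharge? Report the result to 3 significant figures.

Mass balance: 7890·12.00 + 346.0·Cₑ = 8236·36.30
→ Cₑ = (8236·36.30 − 7890·12.00) / 346.0 = 590.4 mg/L.

590 mg/L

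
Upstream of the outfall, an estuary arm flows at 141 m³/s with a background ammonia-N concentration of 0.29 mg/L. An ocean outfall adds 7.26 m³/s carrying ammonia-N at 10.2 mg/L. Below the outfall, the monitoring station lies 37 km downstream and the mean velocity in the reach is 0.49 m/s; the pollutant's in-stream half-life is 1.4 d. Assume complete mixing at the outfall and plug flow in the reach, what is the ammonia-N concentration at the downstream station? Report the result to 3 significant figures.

0.503 mg/L

Mixed concentration C = ΣQC/ΣQ = (141.0·0.2900 + 7.260·10.20) / 148.3 = 114.9/148.3 = 0.7753 mg/L.
Travel time t = 37·1000 / 0.49 = 75510 s = 20.98 h.
Half-life 1.4 d → k = ln 2 / 1.4 = 0.4951 d⁻¹.
Decay over the reach: 0.7753·exp(−kt) = 0.7753·0.6488 = 0.5030 mg/L.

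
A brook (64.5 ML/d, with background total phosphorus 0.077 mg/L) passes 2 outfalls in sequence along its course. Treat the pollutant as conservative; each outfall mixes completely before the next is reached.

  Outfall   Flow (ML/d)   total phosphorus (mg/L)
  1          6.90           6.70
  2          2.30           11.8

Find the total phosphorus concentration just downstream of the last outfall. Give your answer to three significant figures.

1.06 mg/L

Outfall 1: combined Q = 71.40 ML/d; C = (64.50·0.07700 + 6.900·6.700)/71.40 = 0.7170 mg/L.
Outfall 2: combined Q = 73.70 ML/d; C = (71.40·0.7170 + 2.300·11.80)/73.70 = 1.063 mg/L.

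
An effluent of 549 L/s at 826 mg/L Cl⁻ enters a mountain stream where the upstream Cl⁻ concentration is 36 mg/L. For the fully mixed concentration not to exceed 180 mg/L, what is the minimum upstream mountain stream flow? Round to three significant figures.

2460 L/s

Set C_mix = 180: (Q·36.00 + 549.0·826.0) / (Q + 549.0) = 180
→ Q = 549.0·(826.0 − 180)/(180 − 36.00) = 2463 L/s.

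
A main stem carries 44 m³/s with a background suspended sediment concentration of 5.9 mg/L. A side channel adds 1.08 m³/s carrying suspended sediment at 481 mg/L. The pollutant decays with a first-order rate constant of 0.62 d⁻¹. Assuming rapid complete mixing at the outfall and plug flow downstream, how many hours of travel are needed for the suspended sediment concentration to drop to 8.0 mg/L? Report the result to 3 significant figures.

29.8 h

Mixed concentration C = ΣQC/ΣQ = (44.00·5.900 + 1.080·481.0) / 45.08 = 779.1/45.08 = 17.28 mg/L.
17.28·exp(−k·t) = 8.0 → t = ln(17.28/8.0)/k = 107300 s = 29.82 h.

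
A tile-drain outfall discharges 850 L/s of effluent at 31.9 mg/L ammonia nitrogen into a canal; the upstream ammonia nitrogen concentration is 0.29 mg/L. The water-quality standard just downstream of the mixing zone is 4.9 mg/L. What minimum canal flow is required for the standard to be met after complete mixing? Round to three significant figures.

4980 L/s

Set C_mix = 4.9: (Q·0.2900 + 850.0·31.90) / (Q + 850.0) = 4.9
→ Q = 850.0·(31.90 − 4.9)/(4.9 − 0.2900) = 4978 L/s.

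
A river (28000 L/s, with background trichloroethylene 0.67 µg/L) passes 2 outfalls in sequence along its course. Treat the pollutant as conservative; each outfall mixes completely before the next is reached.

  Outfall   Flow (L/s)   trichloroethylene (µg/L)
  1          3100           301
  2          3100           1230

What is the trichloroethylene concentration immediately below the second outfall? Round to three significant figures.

Outfall 1: combined Q = 31100 L/s; C = (28000·0.6700 + 3100·301.0)/31100 = 30.61 µg/L.
Outfall 2: combined Q = 34200 L/s; C = (31100·30.61 + 3100·1230)/34200 = 139.3 µg/L.

139 µg/L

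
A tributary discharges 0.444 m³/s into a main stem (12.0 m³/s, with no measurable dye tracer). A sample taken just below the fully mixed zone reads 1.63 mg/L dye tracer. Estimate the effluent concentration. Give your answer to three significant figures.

Mass balance: 12.00·0 + 0.4440·Cₑ = 12.44·1.630
→ Cₑ = (12.44·1.630 − 12.00·0) / 0.4440 = 45.68 mg/L.

45.7 mg/L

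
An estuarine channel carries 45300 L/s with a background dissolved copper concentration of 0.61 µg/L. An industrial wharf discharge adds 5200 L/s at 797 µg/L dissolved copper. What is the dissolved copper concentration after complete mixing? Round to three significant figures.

82.6 µg/L

Mass balance: C = (45300·0.6100 + 5200·797.0) / 50500 = 4172000/50500 = 82.61 µg/L.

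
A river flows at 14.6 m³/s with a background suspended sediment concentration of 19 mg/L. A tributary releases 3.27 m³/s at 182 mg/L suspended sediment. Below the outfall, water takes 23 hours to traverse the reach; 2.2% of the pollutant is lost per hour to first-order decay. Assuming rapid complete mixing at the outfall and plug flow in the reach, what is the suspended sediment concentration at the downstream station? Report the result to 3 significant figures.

After mixing, C = (14.60·19.00 + 3.270·182.0) / 17.87 = 872.5/17.87 = 48.83 mg/L.
2.2%/h lost → k = −ln(1 − 0.022) = 0.02225 h⁻¹.
Decay over the reach: 48.83·exp(−kt) = 48.83·0.5995 = 29.27 mg/L.

29.3 mg/L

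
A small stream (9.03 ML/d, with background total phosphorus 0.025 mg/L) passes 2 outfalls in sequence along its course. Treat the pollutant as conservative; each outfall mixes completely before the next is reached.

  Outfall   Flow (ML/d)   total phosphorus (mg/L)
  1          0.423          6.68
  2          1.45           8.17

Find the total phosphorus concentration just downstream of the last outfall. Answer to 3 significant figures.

1.37 mg/L

After outfall 1: Q = 9.030 + 0.4230 = 9.453 ML/d; C = (9.030·0.02500 + 0.4230·6.680)/9.453 = 0.3228 mg/L.
After outfall 2: Q = 9.453 + 1.450 = 10.90 ML/d; C = (9.453·0.3228 + 1.450·8.170)/10.90 = 1.366 mg/L.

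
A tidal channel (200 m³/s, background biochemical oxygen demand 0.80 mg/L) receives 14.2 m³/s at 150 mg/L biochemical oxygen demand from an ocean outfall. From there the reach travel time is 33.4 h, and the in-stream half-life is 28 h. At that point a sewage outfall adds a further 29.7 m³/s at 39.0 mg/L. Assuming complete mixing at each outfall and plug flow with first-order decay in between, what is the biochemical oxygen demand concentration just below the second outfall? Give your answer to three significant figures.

Flow-weighted average: C = (200.0·0.8000 + 14.20·150.0) / 214.2 = 2290/214.2 = 10.69 mg/L; combined flow 214.2 m³/s.
Half-life 28 h → k = ln 2 / 28 = 0.02476 h⁻¹ = 0.5941 d⁻¹.
First-order decay: C = 10.69·exp(−k·t) = 10.69·0.4374 = 4.677 mg/L.
Second outfall: C = (214.2·4.677 + 29.70·39.00)/243.9 = 8.856 mg/L.

8.86 mg/L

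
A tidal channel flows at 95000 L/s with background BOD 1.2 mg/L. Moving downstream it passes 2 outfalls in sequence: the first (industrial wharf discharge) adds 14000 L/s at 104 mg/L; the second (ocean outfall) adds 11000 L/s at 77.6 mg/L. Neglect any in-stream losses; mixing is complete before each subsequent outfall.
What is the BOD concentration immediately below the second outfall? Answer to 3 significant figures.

Outfall 1: combined Q = 109000 L/s; C = (95000·1.200 + 14000·104.0)/109000 = 14.40 mg/L.
Outfall 2: combined Q = 120000 L/s; C = (109000·14.40 + 11000·77.60)/120000 = 20.20 mg/L.

20.2 mg/L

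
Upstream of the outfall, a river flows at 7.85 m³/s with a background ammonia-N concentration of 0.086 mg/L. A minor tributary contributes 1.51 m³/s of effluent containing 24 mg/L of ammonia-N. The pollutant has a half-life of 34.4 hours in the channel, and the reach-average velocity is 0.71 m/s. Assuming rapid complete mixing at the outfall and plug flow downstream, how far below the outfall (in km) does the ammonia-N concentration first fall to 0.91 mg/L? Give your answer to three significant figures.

186 km

Mass balance: C = (7.850·0.08600 + 1.510·24.00) / 9.360 = 36.92/9.360 = 3.944 mg/L.
Half-life 34.4 h → k = ln 2 / 34.4 = 0.02015 h⁻¹ = 0.4836 d⁻¹.
Set 3.944·exp(−k·t) = 0.91 → t = ln(3.944/0.91)/k = 262000 s = 72.78 h.
Distance = v·t = 0.71·262000 = 186000 m = 186.0 km.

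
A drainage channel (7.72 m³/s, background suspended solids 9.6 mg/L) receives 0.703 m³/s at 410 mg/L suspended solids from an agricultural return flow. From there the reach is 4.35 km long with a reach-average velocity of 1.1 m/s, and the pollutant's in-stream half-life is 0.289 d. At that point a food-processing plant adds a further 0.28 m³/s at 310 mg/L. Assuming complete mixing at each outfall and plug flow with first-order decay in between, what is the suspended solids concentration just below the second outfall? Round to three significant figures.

After mixing, C = (7.720·9.600 + 0.7030·410.0) / 8.423 = 362.3/8.423 = 43.02 mg/L; combined flow 8.423 m³/s.
Travel time t = 4.35·1000 / 1.1 = 3955 s = 1.098 h.
Half-life 0.289 d → k = ln 2 / 0.289 = 2.398 d⁻¹.
After decay, C = 43.02 × e^(−kt) = 43.02 × 0.8960 = 38.55 mg/L.
Second outfall: C = (8.423·38.55 + 0.2800·310.0)/8.703 = 47.28 mg/L.

47.3 mg/L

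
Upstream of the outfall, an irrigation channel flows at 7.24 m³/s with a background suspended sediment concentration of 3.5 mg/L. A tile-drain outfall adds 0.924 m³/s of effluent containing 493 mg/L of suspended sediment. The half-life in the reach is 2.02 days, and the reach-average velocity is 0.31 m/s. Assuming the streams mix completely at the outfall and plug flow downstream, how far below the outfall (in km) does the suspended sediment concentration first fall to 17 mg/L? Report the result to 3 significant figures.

97.0 km

Mixed concentration C = ΣQC/ΣQ = (7.240·3.500 + 0.9240·493.0) / 8.164 = 480.9/8.164 = 58.90 mg/L.
Half-life 2.02 d → k = ln 2 / 2.02 = 0.3431 d⁻¹.
Set 58.90·exp(−k·t) = 17 → t = ln(58.90/17)/k = 312900 s = 86.91 h.
Distance = v·t = 0.31·312900 = 97000 m = 97.00 km.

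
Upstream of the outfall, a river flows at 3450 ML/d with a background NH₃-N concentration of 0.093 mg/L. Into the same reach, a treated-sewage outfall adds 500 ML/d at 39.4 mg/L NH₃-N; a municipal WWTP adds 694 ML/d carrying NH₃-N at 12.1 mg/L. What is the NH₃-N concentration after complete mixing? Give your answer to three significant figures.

Mixed concentration C = ΣQC/ΣQ = (3450·0.09300 + 500.0·39.40 + 694.0·12.10) / 4644 = 28420/4644 = 6.119 mg/L.

6.12 mg/L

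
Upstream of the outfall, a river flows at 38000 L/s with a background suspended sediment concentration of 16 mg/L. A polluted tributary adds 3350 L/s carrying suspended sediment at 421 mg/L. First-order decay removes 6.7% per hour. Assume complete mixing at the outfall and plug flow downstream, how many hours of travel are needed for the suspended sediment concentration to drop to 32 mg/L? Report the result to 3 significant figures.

After mixing, C = (38000·16.00 + 3350·421.0) / 41350 = 2018000/41350 = 48.81 mg/L.
6.7%/h lost → k = −ln(1 − 0.067) = 0.06935 h⁻¹.
48.81·exp(−k·t) = 32 → t = ln(48.81/32)/k = 21920 s = 6.088 h.

6.09 h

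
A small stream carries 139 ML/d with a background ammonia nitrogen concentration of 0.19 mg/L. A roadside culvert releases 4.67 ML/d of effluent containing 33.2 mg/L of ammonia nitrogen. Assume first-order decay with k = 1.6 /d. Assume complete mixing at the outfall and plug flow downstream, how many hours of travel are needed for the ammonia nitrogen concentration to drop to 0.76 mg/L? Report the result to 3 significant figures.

Mixed concentration C = ΣQC/ΣQ = (139.0·0.1900 + 4.670·33.20) / 143.7 = 181.5/143.7 = 1.263 mg/L.
1.263·exp(−k·t) = 0.76 → t = ln(1.263/0.76)/k = 27430 s = 7.619 h.

7.62 h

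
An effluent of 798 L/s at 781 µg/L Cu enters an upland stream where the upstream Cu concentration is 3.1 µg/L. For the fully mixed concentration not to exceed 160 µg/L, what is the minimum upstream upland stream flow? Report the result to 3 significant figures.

Set C_mix = 160: (Q·3.100 + 798.0·781.0) / (Q + 798.0) = 160
→ Q = 798.0·(781.0 − 160)/(160 − 3.100) = 3158 L/s.

3160 L/s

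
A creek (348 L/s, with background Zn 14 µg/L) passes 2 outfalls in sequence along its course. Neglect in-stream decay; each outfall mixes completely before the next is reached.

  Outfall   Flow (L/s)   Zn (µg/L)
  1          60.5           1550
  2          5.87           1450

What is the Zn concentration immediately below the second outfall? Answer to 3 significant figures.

Below outfall 1: Q → 408.5 L/s, C = (348.0·14.00 + 60.50·1550)/408.5 = 241.5 µg/L.
Below outfall 2: Q → 414.4 L/s, C = (408.5·241.5 + 5.870·1450)/414.4 = 258.6 µg/L.

259 µg/L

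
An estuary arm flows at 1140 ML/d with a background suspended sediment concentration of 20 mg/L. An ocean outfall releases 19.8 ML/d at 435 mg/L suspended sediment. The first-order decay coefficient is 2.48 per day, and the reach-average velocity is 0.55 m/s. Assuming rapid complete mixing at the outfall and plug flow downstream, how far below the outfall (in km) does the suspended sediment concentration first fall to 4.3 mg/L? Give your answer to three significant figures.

Conservation of mass: C = (1140·20.00 + 19.80·435.0) / 1160 = 31410/1160 = 27.08 mg/L.
Set 27.08·exp(−k·t) = 4.3 → t = ln(27.08/4.3)/k = 64120 s = 17.81 h.
Distance = v·t = 0.55·64120 = 35260 m = 35.26 km.

35.3 km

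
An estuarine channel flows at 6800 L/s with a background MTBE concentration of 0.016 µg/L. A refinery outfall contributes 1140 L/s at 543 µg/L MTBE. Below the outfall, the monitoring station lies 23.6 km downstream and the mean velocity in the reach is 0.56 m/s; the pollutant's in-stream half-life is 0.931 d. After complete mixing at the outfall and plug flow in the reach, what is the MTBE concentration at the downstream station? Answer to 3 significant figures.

54.2 µg/L

Mass balance: C = (6800·0.01600 + 1140·543.0) / 7940 = 619100/7940 = 77.98 µg/L.
Travel time t = 23.6·1000 / 0.56 = 42140 s = 11.71 h.
Half-life 0.931 d → k = ln 2 / 0.931 = 0.7445 d⁻¹.
Decay over the reach: 77.98·exp(−kt) = 77.98·0.6955 = 54.23 µg/L.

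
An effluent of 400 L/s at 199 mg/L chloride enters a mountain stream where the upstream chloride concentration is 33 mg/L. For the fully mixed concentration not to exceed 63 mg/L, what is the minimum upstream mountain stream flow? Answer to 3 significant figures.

Set C_mix = 63: (Q·33.00 + 400.0·199.0) / (Q + 400.0) = 63
→ Q = 400.0·(199.0 − 63)/(63 − 33.00) = 1813 L/s.

1810 L/s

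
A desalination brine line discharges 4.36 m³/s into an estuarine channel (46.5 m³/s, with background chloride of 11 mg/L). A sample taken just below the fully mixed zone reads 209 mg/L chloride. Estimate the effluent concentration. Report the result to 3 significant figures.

Mass balance: 46.50·11.00 + 4.360·Cₑ = 50.86·209.0
→ Cₑ = (50.86·209.0 − 46.50·11.00) / 4.360 = 2321 mg/L.

2320 mg/L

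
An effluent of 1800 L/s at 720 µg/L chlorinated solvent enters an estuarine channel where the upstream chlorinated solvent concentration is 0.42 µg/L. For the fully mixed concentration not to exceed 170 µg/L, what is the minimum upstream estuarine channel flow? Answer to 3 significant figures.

Set C_mix = 170: (Q·0.4200 + 1800·720.0) / (Q + 1800) = 170
→ Q = 1800·(720.0 − 170)/(170 − 0.4200) = 5838 L/s.

5840 L/s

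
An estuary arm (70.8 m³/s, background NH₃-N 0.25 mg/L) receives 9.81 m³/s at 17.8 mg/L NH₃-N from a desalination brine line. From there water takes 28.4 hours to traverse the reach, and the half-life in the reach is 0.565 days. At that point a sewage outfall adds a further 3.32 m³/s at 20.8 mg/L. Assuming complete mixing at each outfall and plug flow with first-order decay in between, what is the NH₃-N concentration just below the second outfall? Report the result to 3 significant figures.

Mass balance: C = (70.80·0.2500 + 9.810·17.80) / 80.61 = 192.3/80.61 = 2.386 mg/L; combined flow 80.61 m³/s.
Half-life 0.565 d → k = ln 2 / 0.565 = 1.227 d⁻¹.
First-order decay: C = 2.386·exp(−k·t) = 2.386·0.2342 = 0.5587 mg/L.
At the second outfall, C = (80.61·0.5587 + 3.320·20.80) / (80.61 + 3.320) = 1.359 mg/L.

1.36 mg/L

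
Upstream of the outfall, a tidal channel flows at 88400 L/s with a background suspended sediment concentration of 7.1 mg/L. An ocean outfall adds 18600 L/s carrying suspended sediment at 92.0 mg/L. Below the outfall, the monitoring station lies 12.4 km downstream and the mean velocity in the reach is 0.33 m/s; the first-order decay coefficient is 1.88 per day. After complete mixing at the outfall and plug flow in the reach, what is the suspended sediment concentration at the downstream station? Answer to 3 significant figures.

9.65 mg/L

After mixing, C = (88400·7.100 + 18600·92.00) / 107000 = 2339000/107000 = 21.86 mg/L.
Travel time t = 12.4·1000 / 0.33 = 37580 s = 10.44 h.
First-order decay: C = 21.86·exp(−k·t) = 21.86·0.4415 = 9.650 mg/L.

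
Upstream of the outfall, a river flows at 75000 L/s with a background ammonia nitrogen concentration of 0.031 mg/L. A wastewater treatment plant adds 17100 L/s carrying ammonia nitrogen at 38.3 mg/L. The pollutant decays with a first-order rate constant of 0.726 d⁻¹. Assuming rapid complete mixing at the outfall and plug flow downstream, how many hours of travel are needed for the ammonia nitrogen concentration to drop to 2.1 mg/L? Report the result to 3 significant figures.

40.4 h

Mixed concentration C = ΣQC/ΣQ = (75000·0.03100 + 17100·38.30) / 92100 = 657300/92100 = 7.136 mg/L.
7.136·exp(−k·t) = 2.1 → t = ln(7.136/2.1)/k = 145600 s = 40.44 h.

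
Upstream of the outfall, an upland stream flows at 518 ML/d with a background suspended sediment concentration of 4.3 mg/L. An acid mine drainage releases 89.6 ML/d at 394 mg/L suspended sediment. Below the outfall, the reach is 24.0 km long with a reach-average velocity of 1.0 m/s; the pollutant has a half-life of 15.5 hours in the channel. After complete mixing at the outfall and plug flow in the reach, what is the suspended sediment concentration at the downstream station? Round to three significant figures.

Mass balance: C = (518.0·4.300 + 89.60·394.0) / 607.6 = 37530/607.6 = 61.77 mg/L.
Travel time t = 24.0·1000 / 1.0 = 24000 s = 6.667 h.
Half-life 15.5 h → k = ln 2 / 15.5 = 0.04472 h⁻¹ = 1.073 d⁻¹.
Decay over the reach: 61.77·exp(−kt) = 61.77·0.7422 = 45.84 mg/L.

45.8 mg/L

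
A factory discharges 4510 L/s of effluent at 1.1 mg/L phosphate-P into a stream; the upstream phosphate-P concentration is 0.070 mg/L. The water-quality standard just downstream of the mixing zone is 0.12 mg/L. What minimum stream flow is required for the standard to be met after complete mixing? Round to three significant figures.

Set C_mix = 0.12: (Q·0.07000 + 4510·1.100) / (Q + 4510) = 0.12
→ Q = 4510·(1.100 − 0.12)/(0.12 − 0.07000) = 88400 L/s.

88400 L/s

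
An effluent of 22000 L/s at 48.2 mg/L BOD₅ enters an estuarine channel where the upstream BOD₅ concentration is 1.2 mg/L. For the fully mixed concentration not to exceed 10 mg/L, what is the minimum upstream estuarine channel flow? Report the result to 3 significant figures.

95500 L/s

Set C_mix = 10: (Q·1.200 + 22000·48.20) / (Q + 22000) = 10
→ Q = 22000·(48.20 − 10)/(10 − 1.200) = 95500 L/s.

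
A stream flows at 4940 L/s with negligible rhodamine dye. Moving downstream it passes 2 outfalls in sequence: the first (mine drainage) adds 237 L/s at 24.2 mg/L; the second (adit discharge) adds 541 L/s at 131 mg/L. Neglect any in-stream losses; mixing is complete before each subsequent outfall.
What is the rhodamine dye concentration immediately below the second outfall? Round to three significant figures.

13.4 mg/L

Below outfall 1: Q → 5177 L/s, C = (4940·0 + 237.0·24.20)/5177 = 1.108 mg/L.
Below outfall 2: Q → 5718 L/s, C = (5177·1.108 + 541.0·131.0)/5718 = 13.40 mg/L.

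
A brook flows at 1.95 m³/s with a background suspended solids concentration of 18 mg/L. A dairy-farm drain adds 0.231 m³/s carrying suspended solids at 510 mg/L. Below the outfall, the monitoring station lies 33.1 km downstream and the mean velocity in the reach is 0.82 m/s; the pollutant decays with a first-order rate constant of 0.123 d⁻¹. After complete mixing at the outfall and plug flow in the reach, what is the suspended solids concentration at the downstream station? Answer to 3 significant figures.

After mixing, C = (1.950·18.00 + 0.2310·510.0) / 2.181 = 152.9/2.181 = 70.11 mg/L.
Travel time t = 33.1·1000 / 0.82 = 40370 s = 11.21 h.
Decay over the reach: 70.11·exp(−kt) = 70.11·0.9442 = 66.19 mg/L.

66.2 mg/L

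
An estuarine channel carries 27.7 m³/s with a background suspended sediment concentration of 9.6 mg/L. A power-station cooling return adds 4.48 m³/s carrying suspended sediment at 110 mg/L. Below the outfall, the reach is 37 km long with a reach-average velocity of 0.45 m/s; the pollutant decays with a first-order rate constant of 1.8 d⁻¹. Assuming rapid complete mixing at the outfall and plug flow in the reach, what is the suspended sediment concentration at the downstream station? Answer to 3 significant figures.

4.25 mg/L

Conservation of mass: C = (27.70·9.600 + 4.480·110.0) / 32.18 = 758.7/32.18 = 23.58 mg/L.
Travel time t = 37·1000 / 0.45 = 82220 s = 22.84 h.
Applying C = C₀e^(−kt): 23.58 × 0.1803 = 4.252 mg/L.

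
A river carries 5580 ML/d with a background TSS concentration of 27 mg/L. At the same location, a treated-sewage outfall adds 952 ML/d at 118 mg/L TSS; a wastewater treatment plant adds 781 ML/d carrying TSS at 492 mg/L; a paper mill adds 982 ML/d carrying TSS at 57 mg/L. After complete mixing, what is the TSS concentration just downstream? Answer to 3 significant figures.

Mass balance: C = (5580·27.00 + 952.0·118.0 + 781.0·492.0 + 982.0·57.00) / 8295 = 703200/8295 = 84.78 mg/L.

84.8 mg/L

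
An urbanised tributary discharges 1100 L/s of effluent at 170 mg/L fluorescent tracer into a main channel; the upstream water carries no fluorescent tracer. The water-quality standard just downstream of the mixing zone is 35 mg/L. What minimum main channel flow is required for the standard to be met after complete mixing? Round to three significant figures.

4240 L/s

Set C_mix = 35: (Q·0 + 1100·170.0) / (Q + 1100) = 35
→ Q = 1100·(170.0 − 35)/(35 − 0) = 4243 L/s.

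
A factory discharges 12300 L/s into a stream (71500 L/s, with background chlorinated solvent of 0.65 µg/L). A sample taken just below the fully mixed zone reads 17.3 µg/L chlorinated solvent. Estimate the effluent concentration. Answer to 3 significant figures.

114 µg/L

Mass balance: 71500·0.6500 + 12300·Cₑ = 83800·17.30
→ Cₑ = (83800·17.30 − 71500·0.6500) / 12300 = 114.1 µg/L.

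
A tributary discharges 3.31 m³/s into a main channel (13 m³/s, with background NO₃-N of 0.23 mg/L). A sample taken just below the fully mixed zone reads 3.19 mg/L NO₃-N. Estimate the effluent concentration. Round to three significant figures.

Mass balance: 13.00·0.2300 + 3.310·Cₑ = 16.31·3.190
→ Cₑ = (16.31·3.190 − 13.00·0.2300) / 3.310 = 14.82 mg/L.

14.8 mg/L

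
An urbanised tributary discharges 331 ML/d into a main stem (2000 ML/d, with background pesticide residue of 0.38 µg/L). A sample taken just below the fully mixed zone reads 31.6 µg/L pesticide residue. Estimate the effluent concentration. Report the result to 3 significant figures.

220 µg/L

Mass balance: 2000·0.3800 + 331.0·Cₑ = 2331·31.60
→ Cₑ = (2331·31.60 − 2000·0.3800) / 331.0 = 220.2 µg/L.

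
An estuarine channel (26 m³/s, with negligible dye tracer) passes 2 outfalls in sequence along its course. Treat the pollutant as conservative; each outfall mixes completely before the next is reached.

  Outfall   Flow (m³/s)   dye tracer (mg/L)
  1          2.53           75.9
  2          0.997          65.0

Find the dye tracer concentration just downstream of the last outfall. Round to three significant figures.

8.70 mg/L

Below outfall 1: Q → 28.53 m³/s, C = (26.00·0 + 2.530·75.90)/28.53 = 6.731 mg/L.
Below outfall 2: Q → 29.53 m³/s, C = (28.53·6.731 + 0.9970·65.00)/29.53 = 8.698 mg/L.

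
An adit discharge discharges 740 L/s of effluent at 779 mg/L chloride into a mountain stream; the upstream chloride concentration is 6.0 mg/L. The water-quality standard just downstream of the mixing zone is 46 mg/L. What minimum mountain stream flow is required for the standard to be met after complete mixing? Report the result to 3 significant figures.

13600 L/s

Set C_mix = 46: (Q·6.000 + 740.0·779.0) / (Q + 740.0) = 46
→ Q = 740.0·(779.0 − 46)/(46 − 6.000) = 13560 L/s.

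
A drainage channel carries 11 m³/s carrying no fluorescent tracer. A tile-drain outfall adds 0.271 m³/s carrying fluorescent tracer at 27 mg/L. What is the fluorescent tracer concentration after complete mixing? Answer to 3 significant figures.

Mixed concentration C = ΣQC/ΣQ = (11.00·0 + 0.2710·27.00) / 11.27 = 7.317/11.27 = 0.6492 mg/L.

0.649 mg/L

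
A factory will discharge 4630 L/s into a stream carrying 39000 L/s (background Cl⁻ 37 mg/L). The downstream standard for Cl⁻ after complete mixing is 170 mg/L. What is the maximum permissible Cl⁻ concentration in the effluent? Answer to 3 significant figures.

At the limit, (Qr·Cr + Qe·Cₑ)/(Qr + Qe) = 170:
Cₑ = (43630·170 − 39000·37.00) / 4630 = 1290 mg/L.

1290 mg/L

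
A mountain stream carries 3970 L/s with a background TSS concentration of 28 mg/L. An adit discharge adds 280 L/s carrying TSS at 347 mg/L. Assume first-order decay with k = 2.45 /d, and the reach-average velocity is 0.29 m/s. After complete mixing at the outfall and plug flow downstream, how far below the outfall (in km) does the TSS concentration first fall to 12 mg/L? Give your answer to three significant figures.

After mixing, C = (3970·28.00 + 280.0·347.0) / 4250 = 208300/4250 = 49.02 mg/L.
Set 49.02·exp(−k·t) = 12 → t = ln(49.02/12)/k = 49630 s = 13.79 h.
Distance = v·t = 0.29·49630 = 14390 m = 14.39 km.

14.4 km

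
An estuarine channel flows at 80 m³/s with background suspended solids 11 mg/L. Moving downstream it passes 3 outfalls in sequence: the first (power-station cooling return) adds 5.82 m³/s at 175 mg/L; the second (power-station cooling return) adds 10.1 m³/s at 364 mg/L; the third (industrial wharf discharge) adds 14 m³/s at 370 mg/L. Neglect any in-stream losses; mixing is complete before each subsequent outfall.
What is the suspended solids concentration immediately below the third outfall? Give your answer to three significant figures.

97.8 mg/L

After outfall 1: Q = 80.00 + 5.820 = 85.82 m³/s; C = (80.00·11.00 + 5.820·175.0)/85.82 = 22.12 mg/L.
After outfall 2: Q = 85.82 + 10.10 = 95.92 m³/s; C = (85.82·22.12 + 10.10·364.0)/95.92 = 58.12 mg/L.
After outfall 3: Q = 95.92 + 14.00 = 109.9 m³/s; C = (95.92·58.12 + 14.00·370.0)/109.9 = 97.84 mg/L.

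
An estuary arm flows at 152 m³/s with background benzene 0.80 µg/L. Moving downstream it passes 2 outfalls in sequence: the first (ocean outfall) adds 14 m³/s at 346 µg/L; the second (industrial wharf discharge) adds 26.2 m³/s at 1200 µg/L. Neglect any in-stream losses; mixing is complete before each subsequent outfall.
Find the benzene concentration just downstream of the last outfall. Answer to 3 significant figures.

189 µg/L

Outfall 1: combined Q = 166.0 m³/s; C = (152.0·0.8000 + 14.00·346.0)/166.0 = 29.91 µg/L.
Outfall 2: combined Q = 192.2 m³/s; C = (166.0·29.91 + 26.20·1200)/192.2 = 189.4 µg/L.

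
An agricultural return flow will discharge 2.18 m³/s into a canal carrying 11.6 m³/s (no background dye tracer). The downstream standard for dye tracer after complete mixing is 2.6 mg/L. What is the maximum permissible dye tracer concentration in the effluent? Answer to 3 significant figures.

At the limit, (Qr·Cr + Qe·Cₑ)/(Qr + Qe) = 2.6:
Cₑ = (13.78·2.6 − 11.60·0) / 2.180 = 16.43 mg/L.

16.4 mg/L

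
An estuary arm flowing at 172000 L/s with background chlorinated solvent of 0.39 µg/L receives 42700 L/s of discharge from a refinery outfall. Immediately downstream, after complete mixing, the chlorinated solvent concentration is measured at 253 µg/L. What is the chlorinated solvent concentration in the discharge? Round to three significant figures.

1270 µg/L

Mass balance: 172000·0.3900 + 42700·Cₑ = 214700·253.0
→ Cₑ = (214700·253.0 − 172000·0.3900) / 42700 = 1271 µg/L.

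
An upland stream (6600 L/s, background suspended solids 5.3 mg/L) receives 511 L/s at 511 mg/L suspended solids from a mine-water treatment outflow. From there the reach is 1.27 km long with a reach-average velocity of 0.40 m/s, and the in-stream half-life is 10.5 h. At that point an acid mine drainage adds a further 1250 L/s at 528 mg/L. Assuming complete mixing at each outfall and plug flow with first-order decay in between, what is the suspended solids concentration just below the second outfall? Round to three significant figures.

Flow-weighted average: C = (6600·5.300 + 511.0·511.0) / 7111 = 296100/7111 = 41.64 mg/L; combined flow 7111 L/s.
Travel time t = 1.27·1000 / 0.40 = 3175 s = 0.8819 h.
Half-life 10.5 h → k = ln 2 / 10.5 = 0.06601 h⁻¹ = 1.584 d⁻¹.
First-order decay: C = 41.64·exp(−k·t) = 41.64·0.9434 = 39.28 mg/L.
Second outfall: C = (7111·39.28 + 1250·528.0)/8361 = 112.3 mg/L.

112 mg/L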